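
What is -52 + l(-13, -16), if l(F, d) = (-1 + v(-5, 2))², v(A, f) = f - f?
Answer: -51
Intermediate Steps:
v(A, f) = 0
l(F, d) = 1 (l(F, d) = (-1 + 0)² = (-1)² = 1)
-52 + l(-13, -16) = -52 + 1 = -51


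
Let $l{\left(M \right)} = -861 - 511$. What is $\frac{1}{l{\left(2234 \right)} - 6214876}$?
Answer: $- \frac{1}{6216248} \approx -1.6087 \cdot 10^{-7}$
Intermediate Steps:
$l{\left(M \right)} = -1372$ ($l{\left(M \right)} = -861 - 511 = -1372$)
$\frac{1}{l{\left(2234 \right)} - 6214876} = \frac{1}{-1372 - 6214876} = \frac{1}{-6216248} = - \frac{1}{6216248}$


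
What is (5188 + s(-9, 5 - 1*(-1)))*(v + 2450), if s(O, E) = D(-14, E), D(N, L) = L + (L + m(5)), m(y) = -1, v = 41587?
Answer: 228948363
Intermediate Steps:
D(N, L) = -1 + 2*L (D(N, L) = L + (L - 1) = L + (-1 + L) = -1 + 2*L)
s(O, E) = -1 + 2*E
(5188 + s(-9, 5 - 1*(-1)))*(v + 2450) = (5188 + (-1 + 2*(5 - 1*(-1))))*(41587 + 2450) = (5188 + (-1 + 2*(5 + 1)))*44037 = (5188 + (-1 + 2*6))*44037 = (5188 + (-1 + 12))*44037 = (5188 + 11)*44037 = 5199*44037 = 228948363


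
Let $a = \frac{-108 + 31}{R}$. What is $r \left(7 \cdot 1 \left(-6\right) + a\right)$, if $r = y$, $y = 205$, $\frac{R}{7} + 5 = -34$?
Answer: $- \frac{333535}{39} \approx -8552.2$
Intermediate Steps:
$R = -273$ ($R = -35 + 7 \left(-34\right) = -35 - 238 = -273$)
$r = 205$
$a = \frac{11}{39}$ ($a = \frac{-108 + 31}{-273} = \left(-77\right) \left(- \frac{1}{273}\right) = \frac{11}{39} \approx 0.28205$)
$r \left(7 \cdot 1 \left(-6\right) + a\right) = 205 \left(7 \cdot 1 \left(-6\right) + \frac{11}{39}\right) = 205 \left(7 \left(-6\right) + \frac{11}{39}\right) = 205 \left(-42 + \frac{11}{39}\right) = 205 \left(- \frac{1627}{39}\right) = - \frac{333535}{39}$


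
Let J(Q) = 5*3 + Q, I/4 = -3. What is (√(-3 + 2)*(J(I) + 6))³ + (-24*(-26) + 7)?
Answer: 631 - 729*I ≈ 631.0 - 729.0*I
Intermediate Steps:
I = -12 (I = 4*(-3) = -12)
J(Q) = 15 + Q
(√(-3 + 2)*(J(I) + 6))³ + (-24*(-26) + 7) = (√(-3 + 2)*((15 - 12) + 6))³ + (-24*(-26) + 7) = (√(-1)*(3 + 6))³ + (624 + 7) = (I*9)³ + 631 = (9*I)³ + 631 = -729*I + 631 = 631 - 729*I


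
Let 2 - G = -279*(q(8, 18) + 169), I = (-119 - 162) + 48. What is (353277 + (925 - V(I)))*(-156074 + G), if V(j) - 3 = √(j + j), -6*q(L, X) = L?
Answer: -38711471307 + 109293*I*√466 ≈ -3.8711e+10 + 2.3593e+6*I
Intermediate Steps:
q(L, X) = -L/6
I = -233 (I = -281 + 48 = -233)
V(j) = 3 + √2*√j (V(j) = 3 + √(j + j) = 3 + √(2*j) = 3 + √2*√j)
G = 46781 (G = 2 - (-279)*(-⅙*8 + 169) = 2 - (-279)*(-4/3 + 169) = 2 - (-279)*503/3 = 2 - 1*(-46779) = 2 + 46779 = 46781)
(353277 + (925 - V(I)))*(-156074 + G) = (353277 + (925 - (3 + √2*√(-233))))*(-156074 + 46781) = (353277 + (925 - (3 + √2*(I*√233))))*(-109293) = (353277 + (925 - (3 + I*√466)))*(-109293) = (353277 + (925 + (-3 - I*√466)))*(-109293) = (353277 + (922 - I*√466))*(-109293) = (354199 - I*√466)*(-109293) = -38711471307 + 109293*I*√466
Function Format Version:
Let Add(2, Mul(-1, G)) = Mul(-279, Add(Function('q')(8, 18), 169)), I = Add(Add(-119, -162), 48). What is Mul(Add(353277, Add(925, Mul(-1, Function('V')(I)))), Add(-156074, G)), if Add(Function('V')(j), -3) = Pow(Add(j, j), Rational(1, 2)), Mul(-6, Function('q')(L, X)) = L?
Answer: Add(-38711471307, Mul(109293, I, Pow(466, Rational(1, 2)))) ≈ Add(-3.8711e+10, Mul(2.3593e+6, I))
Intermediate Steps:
Function('q')(L, X) = Mul(Rational(-1, 6), L)
I = -233 (I = Add(-281, 48) = -233)
Function('V')(j) = Add(3, Mul(Pow(2, Rational(1, 2)), Pow(j, Rational(1, 2)))) (Function('V')(j) = Add(3, Pow(Add(j, j), Rational(1, 2))) = Add(3, Pow(Mul(2, j), Rational(1, 2))) = Add(3, Mul(Pow(2, Rational(1, 2)), Pow(j, Rational(1, 2)))))
G = 46781 (G = Add(2, Mul(-1, Mul(-279, Add(Mul(Rational(-1, 6), 8), 169)))) = Add(2, Mul(-1, Mul(-279, Add(Rational(-4, 3), 169)))) = Add(2, Mul(-1, Mul(-279, Rational(503, 3)))) = Add(2, Mul(-1, -46779)) = Add(2, 46779) = 46781)
Mul(Add(353277, Add(925, Mul(-1, Function('V')(I)))), Add(-156074, G)) = Mul(Add(353277, Add(925, Mul(-1, Add(3, Mul(Pow(2, Rational(1, 2)), Pow(-233, Rational(1, 2))))))), Add(-156074, 46781)) = Mul(Add(353277, Add(925, Mul(-1, Add(3, Mul(Pow(2, Rational(1, 2)), Mul(I, Pow(233, Rational(1, 2)))))))), -109293) = Mul(Add(353277, Add(925, Mul(-1, Add(3, Mul(I, Pow(466, Rational(1, 2))))))), -109293) = Mul(Add(353277, Add(925, Add(-3, Mul(-1, I, Pow(466, Rational(1, 2)))))), -109293) = Mul(Add(353277, Add(922, Mul(-1, I, Pow(466, Rational(1, 2))))), -109293) = Mul(Add(354199, Mul(-1, I, Pow(466, Rational(1, 2)))), -109293) = Add(-38711471307, Mul(109293, I, Pow(466, Rational(1, 2))))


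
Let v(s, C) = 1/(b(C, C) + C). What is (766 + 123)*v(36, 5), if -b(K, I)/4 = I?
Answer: -889/15 ≈ -59.267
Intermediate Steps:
b(K, I) = -4*I
v(s, C) = -1/(3*C) (v(s, C) = 1/(-4*C + C) = 1/(-3*C) = -1/(3*C))
(766 + 123)*v(36, 5) = (766 + 123)*(-⅓/5) = 889*(-⅓*⅕) = 889*(-1/15) = -889/15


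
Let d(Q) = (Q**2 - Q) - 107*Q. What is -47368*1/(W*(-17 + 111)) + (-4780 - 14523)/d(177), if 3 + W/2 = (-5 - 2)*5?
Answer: 55075594/10906209 ≈ 5.0499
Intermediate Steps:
W = -76 (W = -6 + 2*((-5 - 2)*5) = -6 + 2*(-7*5) = -6 + 2*(-35) = -6 - 70 = -76)
d(Q) = Q**2 - 108*Q
-47368*1/(W*(-17 + 111)) + (-4780 - 14523)/d(177) = -47368*(-1/(76*(-17 + 111))) + (-4780 - 14523)/((177*(-108 + 177))) = -47368/((-76*94)) - 19303/(177*69) = -47368/(-7144) - 19303/12213 = -47368*(-1/7144) - 19303*1/12213 = 5921/893 - 19303/12213 = 55075594/10906209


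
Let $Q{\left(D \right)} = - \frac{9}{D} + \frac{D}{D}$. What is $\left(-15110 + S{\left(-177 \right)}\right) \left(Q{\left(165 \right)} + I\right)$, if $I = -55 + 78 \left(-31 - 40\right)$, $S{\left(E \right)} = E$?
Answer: $\frac{4701715581}{55} \approx 8.5486 \cdot 10^{7}$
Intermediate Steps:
$Q{\left(D \right)} = 1 - \frac{9}{D}$ ($Q{\left(D \right)} = - \frac{9}{D} + 1 = 1 - \frac{9}{D}$)
$I = -5593$ ($I = -55 + 78 \left(-71\right) = -55 - 5538 = -5593$)
$\left(-15110 + S{\left(-177 \right)}\right) \left(Q{\left(165 \right)} + I\right) = \left(-15110 - 177\right) \left(\frac{-9 + 165}{165} - 5593\right) = - 15287 \left(\frac{1}{165} \cdot 156 - 5593\right) = - 15287 \left(\frac{52}{55} - 5593\right) = \left(-15287\right) \left(- \frac{307563}{55}\right) = \frac{4701715581}{55}$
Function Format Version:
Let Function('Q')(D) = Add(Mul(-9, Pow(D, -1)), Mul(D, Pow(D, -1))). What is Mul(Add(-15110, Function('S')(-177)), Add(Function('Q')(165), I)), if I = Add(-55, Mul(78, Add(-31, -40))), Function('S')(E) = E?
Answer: Rational(4701715581, 55) ≈ 8.5486e+7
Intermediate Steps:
Function('Q')(D) = Add(1, Mul(-9, Pow(D, -1))) (Function('Q')(D) = Add(Mul(-9, Pow(D, -1)), 1) = Add(1, Mul(-9, Pow(D, -1))))
I = -5593 (I = Add(-55, Mul(78, -71)) = Add(-55, -5538) = -5593)
Mul(Add(-15110, Function('S')(-177)), Add(Function('Q')(165), I)) = Mul(Add(-15110, -177), Add(Mul(Pow(165, -1), Add(-9, 165)), -5593)) = Mul(-15287, Add(Mul(Rational(1, 165), 156), -5593)) = Mul(-15287, Add(Rational(52, 55), -5593)) = Mul(-15287, Rational(-307563, 55)) = Rational(4701715581, 55)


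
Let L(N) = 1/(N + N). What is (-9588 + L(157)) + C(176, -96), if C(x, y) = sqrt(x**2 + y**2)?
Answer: -3010631/314 + 16*sqrt(157) ≈ -9387.5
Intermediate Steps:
L(N) = 1/(2*N)
(-9588 + L(157)) + C(176, -96) = (-9588 + (1/2)/157) + sqrt(176**2 + (-96)**2) = (-9588 + (1/2)*(1/157)) + sqrt(30976 + 9216) = (-9588 + 1/314) + sqrt(40192) = -3010631/314 + 16*sqrt(157)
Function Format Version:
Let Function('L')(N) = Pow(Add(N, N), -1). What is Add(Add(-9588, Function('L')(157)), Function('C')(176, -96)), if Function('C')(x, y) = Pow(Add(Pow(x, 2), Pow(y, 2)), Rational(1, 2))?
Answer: Add(Rational(-3010631, 314), Mul(16, Pow(157, Rational(1, 2)))) ≈ -9387.5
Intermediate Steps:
Function('L')(N) = Mul(Rational(1, 2), Pow(N, -1)) (Function('L')(N) = Pow(Mul(2, N), -1) = Mul(Rational(1, 2), Pow(N, -1)))
Add(Add(-9588, Function('L')(157)), Function('C')(176, -96)) = Add(Add(-9588, Mul(Rational(1, 2), Pow(157, -1))), Pow(Add(Pow(176, 2), Pow(-96, 2)), Rational(1, 2))) = Add(Add(-9588, Mul(Rational(1, 2), Rational(1, 157))), Pow(Add(30976, 9216), Rational(1, 2))) = Add(Add(-9588, Rational(1, 314)), Pow(40192, Rational(1, 2))) = Add(Rational(-3010631, 314), Mul(16, Pow(157, Rational(1, 2))))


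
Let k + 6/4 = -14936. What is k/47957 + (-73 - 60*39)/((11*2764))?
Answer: -569879991/1458084628 ≈ -0.39084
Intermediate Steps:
k = -29875/2 (k = -3/2 - 14936 = -29875/2 ≈ -14938.)
k/47957 + (-73 - 60*39)/((11*2764)) = -29875/2/47957 + (-73 - 60*39)/((11*2764)) = -29875/2*1/47957 + (-73 - 2340)/30404 = -29875/95914 - 2413*1/30404 = -29875/95914 - 2413/30404 = -569879991/1458084628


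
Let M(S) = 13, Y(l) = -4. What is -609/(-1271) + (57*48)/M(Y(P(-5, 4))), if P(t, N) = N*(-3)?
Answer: 3485373/16523 ≈ 210.94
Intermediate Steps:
P(t, N) = -3*N
-609/(-1271) + (57*48)/M(Y(P(-5, 4))) = -609/(-1271) + (57*48)/13 = -609*(-1/1271) + 2736*(1/13) = 609/1271 + 2736/13 = 3485373/16523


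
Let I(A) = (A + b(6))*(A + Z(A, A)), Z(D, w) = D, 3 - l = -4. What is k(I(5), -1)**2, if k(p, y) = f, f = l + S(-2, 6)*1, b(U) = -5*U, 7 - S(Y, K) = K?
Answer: 64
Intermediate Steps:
l = 7 (l = 3 - 1*(-4) = 3 + 4 = 7)
S(Y, K) = 7 - K
f = 8 (f = 7 + (7 - 1*6)*1 = 7 + (7 - 6)*1 = 7 + 1*1 = 7 + 1 = 8)
I(A) = 2*A*(-30 + A) (I(A) = (A - 5*6)*(A + A) = (A - 30)*(2*A) = (-30 + A)*(2*A) = 2*A*(-30 + A))
k(p, y) = 8
k(I(5), -1)**2 = 8**2 = 64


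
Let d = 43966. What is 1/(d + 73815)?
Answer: 1/117781 ≈ 8.4903e-6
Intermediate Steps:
1/(d + 73815) = 1/(43966 + 73815) = 1/117781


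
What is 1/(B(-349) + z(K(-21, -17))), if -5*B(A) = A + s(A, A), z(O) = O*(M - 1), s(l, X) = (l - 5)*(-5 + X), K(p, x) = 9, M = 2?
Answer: -5/124922 ≈ -4.0025e-5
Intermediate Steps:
s(l, X) = (-5 + X)*(-5 + l) (s(l, X) = (-5 + l)*(-5 + X) = (-5 + X)*(-5 + l))
z(O) = O (z(O) = O*(2 - 1) = O*1 = O)
B(A) = -5 - A²/5 + 9*A/5 (B(A) = -(A + (25 - 5*A - 5*A + A*A))/5 = -(A + (25 - 5*A - 5*A + A²))/5 = -(A + (25 + A² - 10*A))/5 = -(25 + A² - 9*A)/5 = -5 - A²/5 + 9*A/5)
1/(B(-349) + z(K(-21, -17))) = 1/((-5 - ⅕*(-349)² + (9/5)*(-349)) + 9) = 1/((-5 - ⅕*121801 - 3141/5) + 9) = 1/((-5 - 121801/5 - 3141/5) + 9) = 1/(-124967/5 + 9) = 1/(-124922/5) = -5/124922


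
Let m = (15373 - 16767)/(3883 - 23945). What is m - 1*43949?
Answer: -440851722/10031 ≈ -43949.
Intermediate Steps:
m = 697/10031 (m = -1394/(-20062) = -1394*(-1/20062) = 697/10031 ≈ 0.069485)
m - 1*43949 = 697/10031 - 1*43949 = 697/10031 - 43949 = -440851722/10031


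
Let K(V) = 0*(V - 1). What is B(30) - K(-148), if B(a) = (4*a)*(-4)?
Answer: -480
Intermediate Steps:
K(V) = 0 (K(V) = 0*(-1 + V) = 0)
B(a) = -16*a
B(30) - K(-148) = -16*30 - 1*0 = -480 + 0 = -480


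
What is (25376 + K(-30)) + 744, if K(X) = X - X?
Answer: 26120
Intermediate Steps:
K(X) = 0
(25376 + K(-30)) + 744 = (25376 + 0) + 744 = 25376 + 744 = 26120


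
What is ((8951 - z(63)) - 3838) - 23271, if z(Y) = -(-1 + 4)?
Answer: -18155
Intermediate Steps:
z(Y) = -3 (z(Y) = -1*3 = -3)
((8951 - z(63)) - 3838) - 23271 = ((8951 - 1*(-3)) - 3838) - 23271 = ((8951 + 3) - 3838) - 23271 = (8954 - 3838) - 23271 = 5116 - 23271 = -18155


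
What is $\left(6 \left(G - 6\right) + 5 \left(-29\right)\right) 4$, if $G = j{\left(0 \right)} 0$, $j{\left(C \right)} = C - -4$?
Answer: $-724$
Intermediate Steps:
$j{\left(C \right)} = 4 + C$ ($j{\left(C \right)} = C + 4 = 4 + C$)
$G = 0$ ($G = \left(4 + 0\right) 0 = 4 \cdot 0 = 0$)
$\left(6 \left(G - 6\right) + 5 \left(-29\right)\right) 4 = \left(6 \left(0 - 6\right) + 5 \left(-29\right)\right) 4 = \left(6 \left(-6\right) - 145\right) 4 = \left(-36 - 145\right) 4 = \left(-181\right) 4 = -724$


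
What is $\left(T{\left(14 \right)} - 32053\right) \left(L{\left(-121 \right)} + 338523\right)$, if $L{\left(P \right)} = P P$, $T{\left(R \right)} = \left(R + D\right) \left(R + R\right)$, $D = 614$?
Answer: $-5109929916$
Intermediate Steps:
$T{\left(R \right)} = 2 R \left(614 + R\right)$ ($T{\left(R \right)} = \left(R + 614\right) \left(R + R\right) = \left(614 + R\right) 2 R = 2 R \left(614 + R\right)$)
$L{\left(P \right)} = P^{2}$
$\left(T{\left(14 \right)} - 32053\right) \left(L{\left(-121 \right)} + 338523\right) = \left(2 \cdot 14 \left(614 + 14\right) - 32053\right) \left(\left(-121\right)^{2} + 338523\right) = \left(2 \cdot 14 \cdot 628 - 32053\right) \left(14641 + 338523\right) = \left(17584 - 32053\right) 353164 = \left(-14469\right) 353164 = -5109929916$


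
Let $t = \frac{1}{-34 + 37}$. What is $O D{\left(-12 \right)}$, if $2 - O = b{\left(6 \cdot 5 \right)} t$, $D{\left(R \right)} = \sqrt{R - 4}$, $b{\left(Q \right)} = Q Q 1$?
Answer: $- 1192 i \approx - 1192.0 i$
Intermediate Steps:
$b{\left(Q \right)} = Q^{2}$ ($b{\left(Q \right)} = Q^{2} \cdot 1 = Q^{2}$)
$t = \frac{1}{3} \approx 0.33333$
$D{\left(R \right)} = \sqrt{-4 + R}$
$O = -298$ ($O = 2 - \left(6 \cdot 5\right)^{2} \cdot \frac{1}{3} = 2 - 30^{2} \cdot \frac{1}{3} = 2 - 900 \cdot \frac{1}{3} = 2 - 300 = -298$)
$O D{\left(-12 \right)} = - 298 \sqrt{-4 - 12} = - 298 \sqrt{-16} = - 298 \cdot 4 i = - 1192 i$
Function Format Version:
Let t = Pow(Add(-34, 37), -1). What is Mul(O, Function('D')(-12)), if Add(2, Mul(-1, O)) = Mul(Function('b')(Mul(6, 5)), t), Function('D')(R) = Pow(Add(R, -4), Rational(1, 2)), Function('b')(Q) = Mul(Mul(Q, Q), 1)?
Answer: Mul(-1192, I) ≈ Mul(-1192.0, I)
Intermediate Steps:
Function('b')(Q) = Pow(Q, 2) (Function('b')(Q) = Mul(Pow(Q, 2), 1) = Pow(Q, 2))
t = Rational(1, 3) (t = Pow(3, -1) = Rational(1, 3) ≈ 0.33333)
Function('D')(R) = Pow(Add(-4, R), Rational(1, 2))
O = -298 (O = Add(2, Mul(-1, Mul(Pow(Mul(6, 5), 2), Rational(1, 3)))) = Add(2, Mul(-1, Mul(Pow(30, 2), Rational(1, 3)))) = Add(2, Mul(-1, Mul(900, Rational(1, 3)))) = Add(2, Mul(-1, 300)) = Add(2, -300) = -298)
Mul(O, Function('D')(-12)) = Mul(-298, Pow(Add(-4, -12), Rational(1, 2))) = Mul(-298, Pow(-16, Rational(1, 2))) = Mul(-298, Mul(4, I)) = Mul(-1192, I)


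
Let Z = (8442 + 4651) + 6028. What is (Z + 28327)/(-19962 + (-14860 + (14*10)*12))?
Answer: -23724/16571 ≈ -1.4317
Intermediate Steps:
Z = 19121 (Z = 13093 + 6028 = 19121)
(Z + 28327)/(-19962 + (-14860 + (14*10)*12)) = (19121 + 28327)/(-19962 + (-14860 + (14*10)*12)) = 47448/(-19962 + (-14860 + 140*12)) = 47448/(-19962 + (-14860 + 1680)) = 47448/(-19962 - 13180) = 47448/(-33142) = 47448*(-1/33142) = -23724/16571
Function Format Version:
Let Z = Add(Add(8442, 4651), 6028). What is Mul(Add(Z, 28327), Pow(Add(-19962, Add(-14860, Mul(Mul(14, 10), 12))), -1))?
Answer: Rational(-23724, 16571) ≈ -1.4317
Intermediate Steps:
Z = 19121 (Z = Add(13093, 6028) = 19121)
Mul(Add(Z, 28327), Pow(Add(-19962, Add(-14860, Mul(Mul(14, 10), 12))), -1)) = Mul(Add(19121, 28327), Pow(Add(-19962, Add(-14860, Mul(Mul(14, 10), 12))), -1)) = Mul(47448, Pow(Add(-19962, Add(-14860, Mul(140, 12))), -1)) = Mul(47448, Pow(Add(-19962, Add(-14860, 1680)), -1)) = Mul(47448, Pow(Add(-19962, -13180), -1)) = Mul(47448, Pow(-33142, -1)) = Mul(47448, Rational(-1, 33142)) = Rational(-23724, 16571)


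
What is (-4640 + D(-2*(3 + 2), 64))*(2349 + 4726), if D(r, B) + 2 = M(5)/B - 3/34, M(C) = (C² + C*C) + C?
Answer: -35726323275/1088 ≈ -3.2837e+7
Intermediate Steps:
M(C) = C + 2*C² (M(C) = (C² + C²) + C = 2*C² + C = C + 2*C²)
D(r, B) = -71/34 + 55/B (D(r, B) = -2 + ((5*(1 + 2*5))/B - 3/34) = -2 + ((5*(1 + 10))/B - 3*1/34) = -2 + ((5*11)/B - 3/34) = -2 + (55/B - 3/34) = -2 + (-3/34 + 55/B) = -71/34 + 55/B)
(-4640 + D(-2*(3 + 2), 64))*(2349 + 4726) = (-4640 + (-71/34 + 55/64))*(2349 + 4726) = (-4640 + (-71/34 + 55*(1/64)))*7075 = (-4640 + (-71/34 + 55/64))*7075 = (-4640 - 1337/1088)*7075 = -5049657/1088*7075 = -35726323275/1088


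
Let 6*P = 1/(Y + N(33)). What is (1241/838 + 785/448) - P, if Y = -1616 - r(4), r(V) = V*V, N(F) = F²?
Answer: 988732327/305782848 ≈ 3.2334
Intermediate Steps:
r(V) = V²
Y = -1632 (Y = -1616 - 1*4² = -1616 - 1*16 = -1616 - 16 = -1632)
P = -1/3258 (P = 1/(6*(-1632 + 33²)) = 1/(6*(-1632 + 1089)) = (⅙)/(-543) = (⅙)*(-1/543) = -1/3258 ≈ -0.00030694)
(1241/838 + 785/448) - P = (1241/838 + 785/448) - 1*(-1/3258) = (1241*(1/838) + 785*(1/448)) + 1/3258 = (1241/838 + 785/448) + 1/3258 = 606899/187712 + 1/3258 = 988732327/305782848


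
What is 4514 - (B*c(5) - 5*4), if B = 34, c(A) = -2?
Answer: 4602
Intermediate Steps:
4514 - (B*c(5) - 5*4) = 4514 - (34*(-2) - 5*4) = 4514 - (-68 - 20) = 4514 - 1*(-88) = 4514 + 88 = 4602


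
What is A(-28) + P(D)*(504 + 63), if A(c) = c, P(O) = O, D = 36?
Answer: 20384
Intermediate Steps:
A(-28) + P(D)*(504 + 63) = -28 + 36*(504 + 63) = -28 + 36*567 = -28 + 20412 = 20384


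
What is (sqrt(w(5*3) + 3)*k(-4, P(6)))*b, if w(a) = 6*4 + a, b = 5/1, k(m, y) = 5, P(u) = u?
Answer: 25*sqrt(42) ≈ 162.02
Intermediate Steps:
b = 5 (b = 5*1 = 5)
w(a) = 24 + a
(sqrt(w(5*3) + 3)*k(-4, P(6)))*b = (sqrt((24 + 5*3) + 3)*5)*5 = (sqrt((24 + 15) + 3)*5)*5 = (sqrt(39 + 3)*5)*5 = (sqrt(42)*5)*5 = (5*sqrt(42))*5 = 25*sqrt(42)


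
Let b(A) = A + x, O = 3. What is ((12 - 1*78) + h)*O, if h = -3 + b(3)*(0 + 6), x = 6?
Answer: -45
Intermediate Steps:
b(A) = 6 + A (b(A) = A + 6 = 6 + A)
h = 51 (h = -3 + (6 + 3)*(0 + 6) = -3 + 9*6 = -3 + 54 = 51)
((12 - 1*78) + h)*O = ((12 - 1*78) + 51)*3 = ((12 - 78) + 51)*3 = (-66 + 51)*3 = -15*3 = -45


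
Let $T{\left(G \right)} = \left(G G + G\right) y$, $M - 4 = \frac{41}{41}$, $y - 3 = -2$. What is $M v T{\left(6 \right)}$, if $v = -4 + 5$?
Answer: $210$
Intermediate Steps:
$y = 1$ ($y = 3 - 2 = 1$)
$v = 1$
$M = 5$ ($M = 4 + \frac{41}{41} = 4 + 41 \cdot \frac{1}{41} = 4 + 1 = 5$)
$T{\left(G \right)} = G + G^{2}$ ($T{\left(G \right)} = \left(G G + G\right) 1 = \left(G^{2} + G\right) 1 = \left(G + G^{2}\right) 1 = G + G^{2}$)
$M v T{\left(6 \right)} = 5 \cdot 1 \cdot 6 \left(1 + 6\right) = 5 \cdot 6 \cdot 7 = 5 \cdot 42 = 210$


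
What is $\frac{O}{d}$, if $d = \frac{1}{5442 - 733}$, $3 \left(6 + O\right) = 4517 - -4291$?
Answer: $13797370$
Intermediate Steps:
$O = 2930$ ($O = -6 + \frac{4517 - -4291}{3} = -6 + \frac{4517 + 4291}{3} = -6 + \frac{1}{3} \cdot 8808 = -6 + 2936 = 2930$)
$d = \frac{1}{4709} \approx 0.00021236$
$\frac{O}{d} = 2930 \frac{1}{\frac{1}{4709}} = 2930 \cdot 4709 = 13797370$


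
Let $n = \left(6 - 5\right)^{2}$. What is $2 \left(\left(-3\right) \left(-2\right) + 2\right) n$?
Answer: $16$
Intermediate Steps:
$n = 1$ ($n = 1^{2} = 1$)
$2 \left(\left(-3\right) \left(-2\right) + 2\right) n = 2 \left(\left(-3\right) \left(-2\right) + 2\right) 1 = 2 \left(6 + 2\right) 1 = 2 \cdot 8 \cdot 1 = 16 \cdot 1 = 16$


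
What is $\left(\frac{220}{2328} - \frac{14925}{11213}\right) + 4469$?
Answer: $\frac{29156472419}{6525966} \approx 4467.8$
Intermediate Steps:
$\left(\frac{220}{2328} - \frac{14925}{11213}\right) + 4469 = \left(220 \cdot \frac{1}{2328} - \frac{14925}{11213}\right) + 4469 = \left(\frac{55}{582} - \frac{14925}{11213}\right) + 4469 = - \frac{8069635}{6525966} + 4469 = \frac{29156472419}{6525966}$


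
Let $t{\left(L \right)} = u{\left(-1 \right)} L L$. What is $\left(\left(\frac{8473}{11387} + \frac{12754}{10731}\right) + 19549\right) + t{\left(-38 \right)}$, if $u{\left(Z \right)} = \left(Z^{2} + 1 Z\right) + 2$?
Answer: $\frac{391700088650}{17456271} \approx 22439.0$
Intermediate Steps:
$u{\left(Z \right)} = 2 + Z + Z^{2}$ ($u{\left(Z \right)} = \left(Z^{2} + Z\right) + 2 = \left(Z + Z^{2}\right) + 2 = 2 + Z + Z^{2}$)
$t{\left(L \right)} = 2 L^{2}$ ($t{\left(L \right)} = \left(2 - 1 + \left(-1\right)^{2}\right) L L = \left(2 - 1 + 1\right) L L = 2 L L = 2 L^{2}$)
$\left(\left(\frac{8473}{11387} + \frac{12754}{10731}\right) + 19549\right) + t{\left(-38 \right)} = \left(\left(\frac{8473}{11387} + \frac{12754}{10731}\right) + 19549\right) + 2 \left(-38\right)^{2} = \left(\left(8473 \cdot \frac{1}{11387} + 12754 \cdot \frac{1}{10731}\right) + 19549\right) + 2 \cdot 1444 = \left(\left(\frac{8473}{11387} + \frac{1822}{1533}\right) + 19549\right) + 2888 = \left(\frac{33736223}{17456271} + 19549\right) + 2888 = \frac{341286378002}{17456271} + 2888 = \frac{391700088650}{17456271}$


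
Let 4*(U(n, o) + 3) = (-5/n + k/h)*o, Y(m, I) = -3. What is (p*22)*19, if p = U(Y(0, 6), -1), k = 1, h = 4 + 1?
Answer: -21736/15 ≈ -1449.1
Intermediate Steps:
h = 5
U(n, o) = -3 + o*(1/5 - 5/n)/4 (U(n, o) = -3 + ((-5/n + 1/5)*o)/4 = -3 + ((1/5 - 5/n)*o)/4 = -3 + (o*(1/5 - 5/n))/4 = -3 + o*(1/5 - 5/n)/4)
p = -52/15 (p = (1/20)*(-25*(-1) - 3*(-60 - 1))/(-3) = (1/20)*(-1/3)*(25 - 3*(-61)) = (1/20)*(-1/3)*(25 + 183) = (1/20)*(-1/3)*208 = -52/15 ≈ -3.4667)
(p*22)*19 = -52/15*22*19 = -1144/15*19 = -21736/15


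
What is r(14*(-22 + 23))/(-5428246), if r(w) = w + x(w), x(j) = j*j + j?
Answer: -112/2714123 ≈ -4.1266e-5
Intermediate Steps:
x(j) = j + j**2 (x(j) = j**2 + j = j + j**2)
r(w) = w + w*(1 + w)
r(14*(-22 + 23))/(-5428246) = ((14*(-22 + 23))*(2 + 14*(-22 + 23)))/(-5428246) = ((14*1)*(2 + 14*1))*(-1/5428246) = (14*(2 + 14))*(-1/5428246) = (14*16)*(-1/5428246) = 224*(-1/5428246) = -112/2714123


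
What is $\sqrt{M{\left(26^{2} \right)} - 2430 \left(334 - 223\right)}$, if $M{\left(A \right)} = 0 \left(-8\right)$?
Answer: $27 i \sqrt{370} \approx 519.36 i$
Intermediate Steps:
$M{\left(A \right)} = 0$
$\sqrt{M{\left(26^{2} \right)} - 2430 \left(334 - 223\right)} = \sqrt{0 - 2430 \left(334 - 223\right)} = \sqrt{0 - 269730} = \sqrt{-269730} = 27 i \sqrt{370}$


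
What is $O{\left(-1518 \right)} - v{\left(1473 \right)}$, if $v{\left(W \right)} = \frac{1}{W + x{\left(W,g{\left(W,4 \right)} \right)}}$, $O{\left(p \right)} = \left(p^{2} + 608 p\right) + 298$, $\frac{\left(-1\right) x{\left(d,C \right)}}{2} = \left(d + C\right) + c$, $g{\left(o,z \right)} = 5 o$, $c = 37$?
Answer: $\frac{22489572807}{16277} \approx 1.3817 \cdot 10^{6}$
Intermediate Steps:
$x{\left(d,C \right)} = -74 - 2 C - 2 d$ ($x{\left(d,C \right)} = - 2 \left(\left(d + C\right) + 37\right) = - 2 \left(\left(C + d\right) + 37\right) = - 2 \left(37 + C + d\right) = -74 - 2 C - 2 d$)
$O{\left(p \right)} = 298 + p^{2} + 608 p$
$v{\left(W \right)} = \frac{1}{-74 - 11 W}$ ($v{\left(W \right)} = \frac{1}{W - \left(74 + 2 W + 2 \cdot 5 W\right)} = \frac{1}{W - \left(74 + 12 W\right)} = \frac{1}{-74 - 11 W}$)
$O{\left(-1518 \right)} - v{\left(1473 \right)} = \left(298 + \left(-1518\right)^{2} + 608 \left(-1518\right)\right) - - \frac{1}{74 + 11 \cdot 1473} = \left(298 + 2304324 - 922944\right) - - \frac{1}{74 + 16203} = 1381678 - - \frac{1}{16277} = 1381678 + \frac{1}{16277} = \frac{22489572807}{16277}$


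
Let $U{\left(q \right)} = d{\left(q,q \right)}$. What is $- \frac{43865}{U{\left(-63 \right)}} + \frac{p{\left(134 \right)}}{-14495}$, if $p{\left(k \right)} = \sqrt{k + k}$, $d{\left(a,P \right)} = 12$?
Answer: $- \frac{43865}{12} - \frac{2 \sqrt{67}}{14495} \approx -3655.4$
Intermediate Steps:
$p{\left(k \right)} = \sqrt{2} \sqrt{k}$ ($p{\left(k \right)} = \sqrt{2 k} = \sqrt{2} \sqrt{k}$)
$U{\left(q \right)} = 12$
$- \frac{43865}{U{\left(-63 \right)}} + \frac{p{\left(134 \right)}}{-14495} = - \frac{43865}{12} + \frac{\sqrt{2} \sqrt{134}}{-14495} = \left(-43865\right) \frac{1}{12} + 2 \sqrt{67} \left(- \frac{1}{14495}\right) = - \frac{43865}{12} - \frac{2 \sqrt{67}}{14495}$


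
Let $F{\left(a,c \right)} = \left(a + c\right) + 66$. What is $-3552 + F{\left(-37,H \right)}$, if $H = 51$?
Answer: $-3472$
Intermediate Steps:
$F{\left(a,c \right)} = 66 + a + c$
$-3552 + F{\left(-37,H \right)} = -3552 + \left(66 - 37 + 51\right) = -3552 + 80 = -3472$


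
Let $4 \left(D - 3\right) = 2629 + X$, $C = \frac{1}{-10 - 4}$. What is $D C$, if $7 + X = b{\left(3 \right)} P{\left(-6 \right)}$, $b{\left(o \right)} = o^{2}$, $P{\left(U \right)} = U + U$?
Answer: $- \frac{1263}{28} \approx -45.107$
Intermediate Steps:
$P{\left(U \right)} = 2 U$
$C = - \frac{1}{14}$ ($C = \frac{1}{-14} = - \frac{1}{14} \approx -0.071429$)
$X = -115$ ($X = -7 + 3^{2} \cdot 2 \left(-6\right) = -7 + 9 \left(-12\right) = -7 - 108 = -115$)
$D = \frac{1263}{2}$ ($D = 3 + \frac{2629 - 115}{4} = 3 + \frac{1}{4} \cdot 2514 = 3 + \frac{1257}{2} = \frac{1263}{2} \approx 631.5$)
$D C = \frac{1263}{2} \left(- \frac{1}{14}\right) = - \frac{1263}{28}$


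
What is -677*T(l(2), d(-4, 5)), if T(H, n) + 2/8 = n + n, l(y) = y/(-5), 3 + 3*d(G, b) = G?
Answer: 39943/12 ≈ 3328.6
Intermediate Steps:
d(G, b) = -1 + G/3
l(y) = -y/5 (l(y) = y*(-⅕) = -y/5)
T(H, n) = -¼ + 2*n (T(H, n) = -¼ + (n + n) = -¼ + 2*n)
-677*T(l(2), d(-4, 5)) = -677*(-¼ + 2*(-1 + (⅓)*(-4))) = -677*(-¼ + 2*(-1 - 4/3)) = -677*(-¼ + 2*(-7/3)) = -677*(-¼ - 14/3) = -677*(-59/12) = 39943/12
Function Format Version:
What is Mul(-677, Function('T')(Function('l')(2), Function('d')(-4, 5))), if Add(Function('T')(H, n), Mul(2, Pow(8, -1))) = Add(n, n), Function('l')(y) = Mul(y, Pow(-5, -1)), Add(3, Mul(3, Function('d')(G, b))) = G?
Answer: Rational(39943, 12) ≈ 3328.6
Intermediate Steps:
Function('d')(G, b) = Add(-1, Mul(Rational(1, 3), G))
Function('l')(y) = Mul(Rational(-1, 5), y) (Function('l')(y) = Mul(y, Rational(-1, 5)) = Mul(Rational(-1, 5), y))
Function('T')(H, n) = Add(Rational(-1, 4), Mul(2, n)) (Function('T')(H, n) = Add(Rational(-1, 4), Add(n, n)) = Add(Rational(-1, 4), Mul(2, n)))
Mul(-677, Function('T')(Function('l')(2), Function('d')(-4, 5))) = Mul(-677, Add(Rational(-1, 4), Mul(2, Add(-1, Mul(Rational(1, 3), -4))))) = Mul(-677, Add(Rational(-1, 4), Mul(2, Add(-1, Rational(-4, 3))))) = Mul(-677, Add(Rational(-1, 4), Mul(2, Rational(-7, 3)))) = Mul(-677, Add(Rational(-1, 4), Rational(-14, 3))) = Mul(-677, Rational(-59, 12)) = Rational(39943, 12)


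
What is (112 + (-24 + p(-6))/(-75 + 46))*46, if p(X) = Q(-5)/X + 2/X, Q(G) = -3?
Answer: 451513/87 ≈ 5189.8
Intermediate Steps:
p(X) = -1/X (p(X) = -3/X + 2/X = -1/X)
(112 + (-24 + p(-6))/(-75 + 46))*46 = (112 + (-24 - 1/(-6))/(-75 + 46))*46 = (112 + (-24 - 1*(-⅙))/(-29))*46 = (112 + (-24 + ⅙)*(-1/29))*46 = (112 - 143/6*(-1/29))*46 = (112 + 143/174)*46 = (19631/174)*46 = 451513/87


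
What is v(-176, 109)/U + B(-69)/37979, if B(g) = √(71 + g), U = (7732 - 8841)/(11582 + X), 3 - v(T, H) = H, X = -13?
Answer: 1226314/1109 + √2/37979 ≈ 1105.8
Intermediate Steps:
v(T, H) = 3 - H
U = -1109/11569 (U = (7732 - 8841)/(11582 - 13) = -1109/11569 ≈ -0.095860)
v(-176, 109)/U + B(-69)/37979 = (3 - 1*109)/(-1109/11569) + √(71 - 69)/37979 = (3 - 109)*(-11569/1109) + √2*(1/37979) = -106*(-11569/1109) + √2/37979 = 1226314/1109 + √2/37979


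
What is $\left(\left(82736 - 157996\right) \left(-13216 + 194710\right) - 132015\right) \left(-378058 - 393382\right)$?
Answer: $10537384743805200$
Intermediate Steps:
$\left(\left(82736 - 157996\right) \left(-13216 + 194710\right) - 132015\right) \left(-378058 - 393382\right) = \left(\left(-75260\right) 181494 - 132015\right) \left(-771440\right) = \left(-13659238440 - 132015\right) \left(-771440\right) = \left(-13659370455\right) \left(-771440\right) = 10537384743805200$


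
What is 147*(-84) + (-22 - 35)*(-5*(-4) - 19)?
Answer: -12405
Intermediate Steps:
147*(-84) + (-22 - 35)*(-5*(-4) - 19) = -12348 - 57*(20 - 19) = -12348 - 57*1 = -12348 - 57 = -12405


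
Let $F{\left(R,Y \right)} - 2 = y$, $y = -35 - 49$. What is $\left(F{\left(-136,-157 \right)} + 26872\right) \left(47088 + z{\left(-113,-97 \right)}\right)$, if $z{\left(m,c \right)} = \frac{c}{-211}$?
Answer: $\frac{266176465350}{211} \approx 1.2615 \cdot 10^{9}$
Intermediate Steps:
$z{\left(m,c \right)} = - \frac{c}{211}$ ($z{\left(m,c \right)} = c \left(- \frac{1}{211}\right) = - \frac{c}{211}$)
$y = -84$
$F{\left(R,Y \right)} = -82$ ($F{\left(R,Y \right)} = 2 - 84 = -82$)
$\left(F{\left(-136,-157 \right)} + 26872\right) \left(47088 + z{\left(-113,-97 \right)}\right) = \left(-82 + 26872\right) \left(47088 - - \frac{97}{211}\right) = 26790 \left(47088 + \frac{97}{211}\right) = 26790 \cdot \frac{9935665}{211} = \frac{266176465350}{211}$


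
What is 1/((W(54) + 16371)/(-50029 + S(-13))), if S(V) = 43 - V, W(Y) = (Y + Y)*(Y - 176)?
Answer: -49973/3195 ≈ -15.641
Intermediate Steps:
W(Y) = 2*Y*(-176 + Y) (W(Y) = (2*Y)*(-176 + Y) = 2*Y*(-176 + Y))
1/((W(54) + 16371)/(-50029 + S(-13))) = 1/((2*54*(-176 + 54) + 16371)/(-50029 + (43 - 1*(-13)))) = 1/((2*54*(-122) + 16371)/(-50029 + (43 + 13))) = 1/((-13176 + 16371)/(-50029 + 56)) = 1/(3195/(-49973)) = 1/(3195*(-1/49973)) = 1/(-3195/49973) = -49973/3195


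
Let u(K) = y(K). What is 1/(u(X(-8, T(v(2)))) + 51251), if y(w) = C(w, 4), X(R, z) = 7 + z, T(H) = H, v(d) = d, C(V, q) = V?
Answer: 1/51260 ≈ 1.9508e-5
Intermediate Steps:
y(w) = w
u(K) = K
1/(u(X(-8, T(v(2)))) + 51251) = 1/((7 + 2) + 51251) = 1/(9 + 51251) = 1/51260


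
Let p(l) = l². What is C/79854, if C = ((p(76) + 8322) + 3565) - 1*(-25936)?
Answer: 14533/26618 ≈ 0.54598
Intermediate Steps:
C = 43599 (C = ((76² + 8322) + 3565) - 1*(-25936) = ((5776 + 8322) + 3565) + 25936 = (14098 + 3565) + 25936 = 17663 + 25936 = 43599)
C/79854 = 43599/79854 = 43599*(1/79854) = 14533/26618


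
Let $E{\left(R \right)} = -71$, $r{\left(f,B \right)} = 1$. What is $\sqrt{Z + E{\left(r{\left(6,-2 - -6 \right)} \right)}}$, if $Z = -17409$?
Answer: $2 i \sqrt{4370} \approx 132.21 i$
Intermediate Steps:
$\sqrt{Z + E{\left(r{\left(6,-2 - -6 \right)} \right)}} = \sqrt{-17409 - 71} = \sqrt{-17480} = 2 i \sqrt{4370}$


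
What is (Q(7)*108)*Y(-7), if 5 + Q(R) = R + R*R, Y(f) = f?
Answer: -38556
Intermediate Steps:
Q(R) = -5 + R + R² (Q(R) = -5 + (R + R*R) = -5 + (R + R²) = -5 + R + R²)
(Q(7)*108)*Y(-7) = ((-5 + 7 + 7²)*108)*(-7) = ((-5 + 7 + 49)*108)*(-7) = (51*108)*(-7) = 5508*(-7) = -38556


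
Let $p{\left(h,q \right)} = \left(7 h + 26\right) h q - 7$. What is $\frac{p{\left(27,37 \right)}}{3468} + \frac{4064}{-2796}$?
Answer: $\frac{1437317}{23766} \approx 60.478$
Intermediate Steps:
$p{\left(h,q \right)} = -7 + h q \left(26 + 7 h\right)$ ($p{\left(h,q \right)} = \left(26 + 7 h\right) h q - 7 = h \left(26 + 7 h\right) q - 7 = h q \left(26 + 7 h\right) - 7 = -7 + h q \left(26 + 7 h\right)$)
$\frac{p{\left(27,37 \right)}}{3468} + \frac{4064}{-2796} = \frac{-7 + 7 \cdot 37 \cdot 27^{2} + 26 \cdot 27 \cdot 37}{3468} + \frac{4064}{-2796} = \left(-7 + 7 \cdot 37 \cdot 729 + 25974\right) \frac{1}{3468} + 4064 \left(- \frac{1}{2796}\right) = \left(-7 + 188811 + 25974\right) \frac{1}{3468} - \frac{1016}{699} = 214778 \cdot \frac{1}{3468} - \frac{1016}{699} = \frac{6317}{102} - \frac{1016}{699} = \frac{1437317}{23766}$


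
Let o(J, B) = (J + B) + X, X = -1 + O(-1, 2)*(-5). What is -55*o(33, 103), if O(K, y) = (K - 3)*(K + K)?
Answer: -5225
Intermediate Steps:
O(K, y) = 2*K*(-3 + K) (O(K, y) = (-3 + K)*(2*K) = 2*K*(-3 + K))
X = -41 (X = -1 + (2*(-1)*(-3 - 1))*(-5) = -1 + (2*(-1)*(-4))*(-5) = -1 + 8*(-5) = -1 - 40 = -41)
o(J, B) = -41 + B + J (o(J, B) = (J + B) - 41 = (B + J) - 41 = -41 + B + J)
-55*o(33, 103) = -55*(-41 + 103 + 33) = -55*95 = -5225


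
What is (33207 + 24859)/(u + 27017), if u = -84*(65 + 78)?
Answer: 58066/15005 ≈ 3.8698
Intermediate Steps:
u = -12012 (u = -84*143 = -12012)
(33207 + 24859)/(u + 27017) = (33207 + 24859)/(-12012 + 27017) = 58066/15005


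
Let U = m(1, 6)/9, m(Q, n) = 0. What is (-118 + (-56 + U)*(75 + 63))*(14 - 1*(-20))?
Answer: -266764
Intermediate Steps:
U = 0 (U = 0/9 = 0*(⅑) = 0)
(-118 + (-56 + U)*(75 + 63))*(14 - 1*(-20)) = (-118 + (-56 + 0)*(75 + 63))*(14 - 1*(-20)) = (-118 - 56*138)*(14 + 20) = (-118 - 7728)*34 = -7846*34 = -266764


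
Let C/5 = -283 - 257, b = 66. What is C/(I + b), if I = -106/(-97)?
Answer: -65475/1627 ≈ -40.243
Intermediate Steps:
I = 106/97 (I = -106*(-1/97) = 106/97 ≈ 1.0928)
C = -2700 (C = 5*(-283 - 257) = 5*(-540) = -2700)
C/(I + b) = -2700/(106/97 + 66) = -2700/(6508/97) = (97/6508)*(-2700) = -65475/1627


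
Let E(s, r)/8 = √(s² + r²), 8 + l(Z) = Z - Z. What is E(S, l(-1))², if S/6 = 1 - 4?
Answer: 24832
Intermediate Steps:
l(Z) = -8 (l(Z) = -8 + (Z - Z) = -8 + 0 = -8)
S = -18 (S = 6*(1 - 4) = 6*(-3) = -18)
E(s, r) = 8*√(r² + s²) (E(s, r) = 8*√(s² + r²) = 8*√(r² + s²))
E(S, l(-1))² = (8*√((-8)² + (-18)²))² = (8*√(64 + 324))² = (8*√388)² = (8*(2*√97))² = (16*√97)² = 24832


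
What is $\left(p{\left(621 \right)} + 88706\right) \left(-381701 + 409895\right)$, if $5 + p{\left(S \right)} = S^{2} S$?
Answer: $6754486257828$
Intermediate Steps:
$p{\left(S \right)} = -5 + S^{3}$ ($p{\left(S \right)} = -5 + S^{2} S = -5 + S^{3}$)
$\left(p{\left(621 \right)} + 88706\right) \left(-381701 + 409895\right) = \left(\left(-5 + 621^{3}\right) + 88706\right) \left(-381701 + 409895\right) = \left(\left(-5 + 239483061\right) + 88706\right) 28194 = \left(239483056 + 88706\right) 28194 = 239571762 \cdot 28194 = 6754486257828$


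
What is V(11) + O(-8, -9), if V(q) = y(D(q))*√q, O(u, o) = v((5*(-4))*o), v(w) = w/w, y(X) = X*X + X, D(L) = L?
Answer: 1 + 132*√11 ≈ 438.79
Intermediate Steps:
y(X) = X + X² (y(X) = X² + X = X + X²)
v(w) = 1
O(u, o) = 1
V(q) = q^(3/2)*(1 + q) (V(q) = (q*(1 + q))*√q = q^(3/2)*(1 + q))
V(11) + O(-8, -9) = 11^(3/2)*(1 + 11) + 1 = (11*√11)*12 + 1 = 132*√11 + 1 = 1 + 132*√11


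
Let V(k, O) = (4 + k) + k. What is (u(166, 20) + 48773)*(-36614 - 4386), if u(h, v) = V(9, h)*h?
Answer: -2149425000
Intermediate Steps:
V(k, O) = 4 + 2*k
u(h, v) = 22*h (u(h, v) = (4 + 2*9)*h = (4 + 18)*h = 22*h)
(u(166, 20) + 48773)*(-36614 - 4386) = (22*166 + 48773)*(-36614 - 4386) = (3652 + 48773)*(-41000) = 52425*(-41000) = -2149425000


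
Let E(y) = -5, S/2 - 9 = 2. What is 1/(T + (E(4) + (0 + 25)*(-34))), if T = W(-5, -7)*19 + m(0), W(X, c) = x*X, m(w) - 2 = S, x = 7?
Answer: -1/1496 ≈ -0.00066845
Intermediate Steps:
S = 22 (S = 18 + 2*2 = 18 + 4 = 22)
m(w) = 24 (m(w) = 2 + 22 = 24)
W(X, c) = 7*X
T = -641 (T = (7*(-5))*19 + 24 = -35*19 + 24 = -665 + 24 = -641)
1/(T + (E(4) + (0 + 25)*(-34))) = 1/(-641 + (-5 + (0 + 25)*(-34))) = 1/(-641 + (-5 + 25*(-34))) = 1/(-641 + (-5 - 850)) = 1/(-641 - 855) = 1/(-1496) = -1/1496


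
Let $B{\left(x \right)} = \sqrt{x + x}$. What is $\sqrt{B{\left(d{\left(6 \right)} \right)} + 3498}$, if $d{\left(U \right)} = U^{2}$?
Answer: $\sqrt{3498 + 6 \sqrt{2}} \approx 59.216$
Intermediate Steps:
$B{\left(x \right)} = \sqrt{2} \sqrt{x}$ ($B{\left(x \right)} = \sqrt{2 x} = \sqrt{2} \sqrt{x}$)
$\sqrt{B{\left(d{\left(6 \right)} \right)} + 3498} = \sqrt{\sqrt{2} \sqrt{6^{2}} + 3498} = \sqrt{\sqrt{2} \sqrt{36} + 3498} = \sqrt{\sqrt{2} \cdot 6 + 3498} = \sqrt{6 \sqrt{2} + 3498} = \sqrt{3498 + 6 \sqrt{2}}$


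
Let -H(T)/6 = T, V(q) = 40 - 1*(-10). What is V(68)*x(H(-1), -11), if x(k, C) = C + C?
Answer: -1100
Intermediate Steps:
V(q) = 50 (V(q) = 40 + 10 = 50)
H(T) = -6*T
x(k, C) = 2*C
V(68)*x(H(-1), -11) = 50*(2*(-11)) = 50*(-22) = -1100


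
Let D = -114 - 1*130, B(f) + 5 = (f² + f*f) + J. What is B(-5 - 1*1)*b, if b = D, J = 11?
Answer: -19032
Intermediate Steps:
B(f) = 6 + 2*f² (B(f) = -5 + ((f² + f*f) + 11) = -5 + ((f² + f²) + 11) = -5 + (2*f² + 11) = -5 + (11 + 2*f²) = 6 + 2*f²)
D = -244 (D = -114 - 130 = -244)
b = -244
B(-5 - 1*1)*b = (6 + 2*(-5 - 1*1)²)*(-244) = (6 + 2*(-5 - 1)²)*(-244) = (6 + 2*(-6)²)*(-244) = (6 + 2*36)*(-244) = (6 + 72)*(-244) = 78*(-244) = -19032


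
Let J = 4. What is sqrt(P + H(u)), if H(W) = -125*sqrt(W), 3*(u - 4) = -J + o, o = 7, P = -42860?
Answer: sqrt(-42860 - 125*sqrt(5)) ≈ 207.7*I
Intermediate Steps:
u = 5 (u = 4 + (-1*4 + 7)/3 = 4 + (-4 + 7)/3 = 4 + (1/3)*3 = 4 + 1 = 5)
sqrt(P + H(u)) = sqrt(-42860 - 125*sqrt(5))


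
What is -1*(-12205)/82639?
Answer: 12205/82639 ≈ 0.14769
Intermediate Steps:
-1*(-12205)/82639 = 12205*(1/82639) = 12205/82639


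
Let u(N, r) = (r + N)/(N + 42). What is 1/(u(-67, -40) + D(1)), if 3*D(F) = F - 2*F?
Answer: 75/296 ≈ 0.25338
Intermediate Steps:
D(F) = -F/3 (D(F) = (F - 2*F)/3 = (-F)/3 = -F/3)
u(N, r) = (N + r)/(42 + N)
1/(u(-67, -40) + D(1)) = 1/((-67 - 40)/(42 - 67) - ⅓*1) = 1/(-107/(-25) - ⅓) = 1/(-1/25*(-107) - ⅓) = 1/(107/25 - ⅓) = 1/(296/75) = 75/296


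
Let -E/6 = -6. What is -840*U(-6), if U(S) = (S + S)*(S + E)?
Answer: 302400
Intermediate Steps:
E = 36 (E = -6*(-6) = 36)
U(S) = 2*S*(36 + S) (U(S) = (S + S)*(S + 36) = (2*S)*(36 + S) = 2*S*(36 + S))
-840*U(-6) = -1680*(-6)*(36 - 6) = -1680*(-6)*30 = -840*(-360) = 302400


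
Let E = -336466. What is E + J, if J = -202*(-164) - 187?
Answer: -303525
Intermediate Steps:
J = 32941 (J = 33128 - 187 = 32941)
E + J = -336466 + 32941 = -303525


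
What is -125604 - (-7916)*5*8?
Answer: 191036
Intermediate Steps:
-125604 - (-7916)*5*8 = -125604 - (-7916)*40 = -125604 - 1*(-316640) = -125604 + 316640 = 191036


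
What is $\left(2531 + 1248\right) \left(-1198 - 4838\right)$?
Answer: $-22810044$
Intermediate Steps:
$\left(2531 + 1248\right) \left(-1198 - 4838\right) = 3779 \left(-6036\right) = -22810044$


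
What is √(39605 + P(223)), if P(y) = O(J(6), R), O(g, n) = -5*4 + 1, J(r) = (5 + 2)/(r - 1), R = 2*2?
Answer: √39586 ≈ 198.96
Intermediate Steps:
R = 4
J(r) = 7/(-1 + r)
O(g, n) = -19 (O(g, n) = -20 + 1 = -19)
P(y) = -19
√(39605 + P(223)) = √(39605 - 19) = √39586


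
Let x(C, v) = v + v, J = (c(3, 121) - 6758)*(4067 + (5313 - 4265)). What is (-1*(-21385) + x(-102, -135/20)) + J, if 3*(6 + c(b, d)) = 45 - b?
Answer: -69009757/2 ≈ -3.4505e+7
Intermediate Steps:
c(b, d) = 9 - b/3 (c(b, d) = -6 + (45 - b)/3 = -6 + (15 - b/3) = 9 - b/3)
J = -34526250 (J = ((9 - ⅓*3) - 6758)*(4067 + (5313 - 4265)) = ((9 - 1) - 6758)*(4067 + 1048) = (8 - 6758)*5115 = -6750*5115 = -34526250)
x(C, v) = 2*v
(-1*(-21385) + x(-102, -135/20)) + J = (-1*(-21385) + 2*(-135/20)) - 34526250 = (21385 + 2*(-135*1/20)) - 34526250 = (21385 + 2*(-27/4)) - 34526250 = (21385 - 27/2) - 34526250 = 42743/2 - 34526250 = -69009757/2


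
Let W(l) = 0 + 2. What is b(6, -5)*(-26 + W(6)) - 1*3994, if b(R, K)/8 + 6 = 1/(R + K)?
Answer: -3034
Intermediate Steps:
b(R, K) = -48 + 8/(K + R) (b(R, K) = -48 + 8/(R + K) = -48 + 8/(K + R))
W(l) = 2
b(6, -5)*(-26 + W(6)) - 1*3994 = (8*(1 - 6*(-5) - 6*6)/(-5 + 6))*(-26 + 2) - 1*3994 = (8*(1 + 30 - 36)/1)*(-24) - 3994 = (8*1*(-5))*(-24) - 3994 = -40*(-24) - 3994 = 960 - 3994 = -3034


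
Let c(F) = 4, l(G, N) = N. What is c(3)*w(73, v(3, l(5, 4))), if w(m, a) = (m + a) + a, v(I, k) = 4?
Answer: 324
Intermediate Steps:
w(m, a) = m + 2*a (w(m, a) = (a + m) + a = m + 2*a)
c(3)*w(73, v(3, l(5, 4))) = 4*(73 + 2*4) = 4*(73 + 8) = 4*81 = 324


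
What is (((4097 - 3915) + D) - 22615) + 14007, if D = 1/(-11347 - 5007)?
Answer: -137798805/16354 ≈ -8426.0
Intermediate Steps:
D = -1/16354 (D = 1/(-16354) = -1/16354 ≈ -6.1147e-5)
(((4097 - 3915) + D) - 22615) + 14007 = (((4097 - 3915) - 1/16354) - 22615) + 14007 = ((182 - 1/16354) - 22615) + 14007 = (2976427/16354 - 22615) + 14007 = -366869283/16354 + 14007 = -137798805/16354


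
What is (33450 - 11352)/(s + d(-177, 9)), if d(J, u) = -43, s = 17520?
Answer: 22098/17477 ≈ 1.2644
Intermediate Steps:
(33450 - 11352)/(s + d(-177, 9)) = (33450 - 11352)/(17520 - 43) = 22098/17477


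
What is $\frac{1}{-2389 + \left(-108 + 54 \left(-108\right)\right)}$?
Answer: $- \frac{1}{8329} \approx -0.00012006$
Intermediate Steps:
$\frac{1}{-2389 + \left(-108 + 54 \left(-108\right)\right)} = \frac{1}{-2389 - 5940} = \frac{1}{-8329} = - \frac{1}{8329}$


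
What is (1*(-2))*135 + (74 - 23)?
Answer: -219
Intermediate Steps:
(1*(-2))*135 + (74 - 23) = -2*135 + 51 = -270 + 51 = -219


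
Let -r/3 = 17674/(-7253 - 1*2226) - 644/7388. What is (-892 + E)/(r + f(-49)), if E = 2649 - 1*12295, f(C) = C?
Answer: 92248139797/377683973 ≈ 244.25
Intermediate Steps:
r = 102509991/17507713 (r = -3*(17674/(-7253 - 1*2226) - 644/7388) = -3*(17674/(-7253 - 2226) - 644*1/7388) = -3*(17674/(-9479) - 161/1847) = -3*(17674*(-1/9479) - 161/1847) = -3*(-17674/9479 - 161/1847) = -3*(-34169997/17507713) = 102509991/17507713 ≈ 5.8551)
E = -9646 (E = 2649 - 12295 = -9646)
(-892 + E)/(r + f(-49)) = (-892 - 9646)/(102509991/17507713 - 49) = -10538/(-755367946/17507713) = -10538*(-17507713/755367946) = 92248139797/377683973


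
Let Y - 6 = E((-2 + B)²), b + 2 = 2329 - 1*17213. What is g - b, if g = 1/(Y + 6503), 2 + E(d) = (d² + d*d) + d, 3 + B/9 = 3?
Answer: 97399099/6543 ≈ 14886.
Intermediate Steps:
B = 0 (B = -27 + 9*3 = -27 + 27 = 0)
E(d) = -2 + d + 2*d² (E(d) = -2 + ((d² + d*d) + d) = -2 + ((d² + d²) + d) = -2 + (2*d² + d) = -2 + (d + 2*d²) = -2 + d + 2*d²)
b = -14886 (b = -2 + (2329 - 1*17213) = -2 + (2329 - 17213) = -2 - 14884 = -14886)
Y = 40 (Y = 6 + (-2 + (-2 + 0)² + 2*((-2 + 0)²)²) = 6 + (-2 + (-2)² + 2*((-2)²)²) = 6 + (-2 + 4 + 2*4²) = 6 + (-2 + 4 + 2*16) = 6 + (-2 + 4 + 32) = 6 + 34 = 40)
g = 1/6543 (g = 1/(40 + 6503) = 1/6543 ≈ 0.00015284)
g - b = 1/6543 - 1*(-14886) = 1/6543 + 14886 = 97399099/6543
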